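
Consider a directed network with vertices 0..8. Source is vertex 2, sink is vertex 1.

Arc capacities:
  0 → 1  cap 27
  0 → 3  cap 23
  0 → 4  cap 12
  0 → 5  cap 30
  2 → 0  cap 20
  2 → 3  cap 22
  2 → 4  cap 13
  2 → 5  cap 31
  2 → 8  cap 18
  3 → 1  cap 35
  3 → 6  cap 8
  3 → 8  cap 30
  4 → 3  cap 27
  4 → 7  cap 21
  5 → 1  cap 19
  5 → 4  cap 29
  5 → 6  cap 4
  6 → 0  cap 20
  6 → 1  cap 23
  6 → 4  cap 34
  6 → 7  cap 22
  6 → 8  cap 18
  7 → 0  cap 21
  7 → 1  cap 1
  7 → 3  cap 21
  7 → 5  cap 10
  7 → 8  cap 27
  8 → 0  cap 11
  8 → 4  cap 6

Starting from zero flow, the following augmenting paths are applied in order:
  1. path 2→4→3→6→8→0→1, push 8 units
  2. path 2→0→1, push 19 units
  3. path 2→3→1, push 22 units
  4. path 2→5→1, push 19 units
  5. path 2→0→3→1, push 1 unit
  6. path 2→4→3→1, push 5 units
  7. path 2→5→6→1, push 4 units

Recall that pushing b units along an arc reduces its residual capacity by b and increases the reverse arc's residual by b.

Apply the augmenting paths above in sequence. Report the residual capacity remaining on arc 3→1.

Residual capacity of (3,1): 7

after path 1 (2→4→3→6→8→0→1, push 8): res(3,1)=35
after path 2 (2→0→1, push 19): res(3,1)=35
after path 3 (2→3→1, push 22): res(3,1)=13
after path 4 (2→5→1, push 19): res(3,1)=13
after path 5 (2→0→3→1, push 1): res(3,1)=12
after path 6 (2→4→3→1, push 5): res(3,1)=7
after path 7 (2→5→6→1, push 4): res(3,1)=7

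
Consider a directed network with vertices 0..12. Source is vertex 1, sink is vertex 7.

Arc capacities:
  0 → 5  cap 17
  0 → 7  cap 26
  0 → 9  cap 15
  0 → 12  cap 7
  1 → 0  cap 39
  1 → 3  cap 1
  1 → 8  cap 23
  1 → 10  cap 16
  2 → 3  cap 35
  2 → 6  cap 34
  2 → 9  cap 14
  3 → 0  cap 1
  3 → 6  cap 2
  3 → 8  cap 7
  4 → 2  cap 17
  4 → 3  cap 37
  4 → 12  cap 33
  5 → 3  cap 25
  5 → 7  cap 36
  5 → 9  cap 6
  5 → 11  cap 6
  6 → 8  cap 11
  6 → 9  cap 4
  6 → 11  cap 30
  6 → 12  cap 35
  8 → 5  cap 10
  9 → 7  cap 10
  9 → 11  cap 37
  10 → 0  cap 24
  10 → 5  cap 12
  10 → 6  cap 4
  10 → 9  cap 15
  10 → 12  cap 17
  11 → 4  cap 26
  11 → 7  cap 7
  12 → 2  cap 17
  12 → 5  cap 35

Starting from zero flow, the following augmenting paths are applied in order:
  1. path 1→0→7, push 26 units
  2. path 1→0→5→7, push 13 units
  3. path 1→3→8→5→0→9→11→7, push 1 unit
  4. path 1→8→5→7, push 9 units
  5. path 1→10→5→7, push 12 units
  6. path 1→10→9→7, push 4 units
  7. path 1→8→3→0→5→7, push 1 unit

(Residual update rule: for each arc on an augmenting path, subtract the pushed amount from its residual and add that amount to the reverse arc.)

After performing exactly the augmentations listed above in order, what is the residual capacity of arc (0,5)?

Residual capacity of (0,5): 4

after path 1 (1→0→7, push 26): res(0,5)=17
after path 2 (1→0→5→7, push 13): res(0,5)=4
after path 3 (1→3→8→5→0→9→11→7, push 1): res(0,5)=5
after path 4 (1→8→5→7, push 9): res(0,5)=5
after path 5 (1→10→5→7, push 12): res(0,5)=5
after path 6 (1→10→9→7, push 4): res(0,5)=5
after path 7 (1→8→3→0→5→7, push 1): res(0,5)=4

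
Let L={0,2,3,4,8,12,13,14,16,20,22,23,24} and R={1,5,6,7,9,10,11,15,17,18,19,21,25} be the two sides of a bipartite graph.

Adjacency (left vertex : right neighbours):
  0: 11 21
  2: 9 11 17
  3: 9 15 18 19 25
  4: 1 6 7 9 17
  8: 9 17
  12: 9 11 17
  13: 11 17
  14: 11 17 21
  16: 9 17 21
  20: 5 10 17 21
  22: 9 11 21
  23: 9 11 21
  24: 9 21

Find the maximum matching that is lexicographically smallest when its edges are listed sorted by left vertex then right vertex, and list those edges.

Lex-smallest maximum matching: {(0,11), (2,9), (3,15), (4,1), (8,17), (14,21), (20,5)}

|M| = 7 (so the lex-smallest maximum matching has 7 edges)
process left vertices in ascending order; for each, take the smallest-labelled available neighbour that still permits 7 edges overall, or leave it unmatched if none does
lex-smallest matching: {0-11, 2-9, 3-15, 4-1, 8-17, 14-21, 20-5}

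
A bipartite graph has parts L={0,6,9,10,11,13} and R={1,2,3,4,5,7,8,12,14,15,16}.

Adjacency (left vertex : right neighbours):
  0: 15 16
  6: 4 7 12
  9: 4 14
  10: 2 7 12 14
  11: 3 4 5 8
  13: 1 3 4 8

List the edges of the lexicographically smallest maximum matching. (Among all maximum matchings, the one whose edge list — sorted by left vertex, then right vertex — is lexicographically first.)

Lex-smallest maximum matching: {(0,15), (6,4), (9,14), (10,2), (11,3), (13,1)}

|M| = 6 (so the lex-smallest maximum matching has 6 edges)
process left vertices in ascending order; for each, take the smallest-labelled available neighbour that still permits 6 edges overall, or leave it unmatched if none does
lex-smallest matching: {0-15, 6-4, 9-14, 10-2, 11-3, 13-1}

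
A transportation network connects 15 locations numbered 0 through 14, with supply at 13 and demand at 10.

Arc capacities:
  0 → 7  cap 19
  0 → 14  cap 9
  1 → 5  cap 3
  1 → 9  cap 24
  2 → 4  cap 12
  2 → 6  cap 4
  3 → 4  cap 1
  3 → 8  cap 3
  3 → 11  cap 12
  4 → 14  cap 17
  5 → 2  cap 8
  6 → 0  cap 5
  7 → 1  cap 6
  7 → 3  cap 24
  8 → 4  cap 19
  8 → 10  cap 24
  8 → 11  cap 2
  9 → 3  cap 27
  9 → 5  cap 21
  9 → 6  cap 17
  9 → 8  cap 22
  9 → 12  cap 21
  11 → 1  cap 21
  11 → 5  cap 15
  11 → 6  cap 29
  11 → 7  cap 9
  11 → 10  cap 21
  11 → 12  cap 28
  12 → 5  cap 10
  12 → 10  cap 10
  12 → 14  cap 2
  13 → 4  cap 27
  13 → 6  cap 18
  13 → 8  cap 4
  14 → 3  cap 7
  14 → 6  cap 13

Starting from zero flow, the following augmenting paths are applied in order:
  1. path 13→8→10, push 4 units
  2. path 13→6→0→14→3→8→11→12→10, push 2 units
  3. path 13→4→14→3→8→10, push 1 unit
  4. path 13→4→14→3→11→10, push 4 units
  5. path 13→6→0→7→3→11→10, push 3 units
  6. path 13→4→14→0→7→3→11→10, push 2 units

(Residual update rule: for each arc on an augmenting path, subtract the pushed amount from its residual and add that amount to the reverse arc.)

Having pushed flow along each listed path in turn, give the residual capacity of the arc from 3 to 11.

after path 1 (13→8→10, push 4): res(3,11)=12
after path 2 (13→6→0→14→3→8→11→12→10, push 2): res(3,11)=12
after path 3 (13→4→14→3→8→10, push 1): res(3,11)=12
after path 4 (13→4→14→3→11→10, push 4): res(3,11)=8
after path 5 (13→6→0→7→3→11→10, push 3): res(3,11)=5
after path 6 (13→4→14→0→7→3→11→10, push 2): res(3,11)=3

Residual capacity of (3,11): 3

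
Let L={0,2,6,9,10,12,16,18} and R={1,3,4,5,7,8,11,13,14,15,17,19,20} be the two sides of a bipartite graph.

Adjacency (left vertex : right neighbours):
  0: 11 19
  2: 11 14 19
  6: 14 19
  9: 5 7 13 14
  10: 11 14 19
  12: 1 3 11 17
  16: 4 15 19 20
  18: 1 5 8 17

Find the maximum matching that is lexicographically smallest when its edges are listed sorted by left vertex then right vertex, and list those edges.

|M| = 7 (so the lex-smallest maximum matching has 7 edges)
process left vertices in ascending order; for each, take the smallest-labelled available neighbour that still permits 7 edges overall, or leave it unmatched if none does
lex-smallest matching: {0-11, 2-14, 6-19, 9-5, 12-1, 16-4, 18-8}

Lex-smallest maximum matching: {(0,11), (2,14), (6,19), (9,5), (12,1), (16,4), (18,8)}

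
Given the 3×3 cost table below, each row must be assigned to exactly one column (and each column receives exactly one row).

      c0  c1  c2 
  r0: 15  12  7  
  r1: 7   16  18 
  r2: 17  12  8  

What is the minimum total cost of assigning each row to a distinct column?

optimal assignment: row0→col2 (cost 7), row1→col0 (cost 7), row2→col1 (cost 12)
total = 7 + 7 + 12 = 26

Minimum assignment cost: 26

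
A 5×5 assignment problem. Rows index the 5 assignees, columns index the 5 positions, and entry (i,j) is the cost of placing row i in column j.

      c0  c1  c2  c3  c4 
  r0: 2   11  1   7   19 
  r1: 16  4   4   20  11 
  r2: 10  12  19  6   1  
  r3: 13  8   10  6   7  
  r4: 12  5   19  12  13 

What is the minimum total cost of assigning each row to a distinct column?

Minimum assignment cost: 18

optimal assignment: row0→col0 (cost 2), row1→col2 (cost 4), row2→col4 (cost 1), row3→col3 (cost 6), row4→col1 (cost 5)
total = 2 + 4 + 1 + 6 + 5 = 18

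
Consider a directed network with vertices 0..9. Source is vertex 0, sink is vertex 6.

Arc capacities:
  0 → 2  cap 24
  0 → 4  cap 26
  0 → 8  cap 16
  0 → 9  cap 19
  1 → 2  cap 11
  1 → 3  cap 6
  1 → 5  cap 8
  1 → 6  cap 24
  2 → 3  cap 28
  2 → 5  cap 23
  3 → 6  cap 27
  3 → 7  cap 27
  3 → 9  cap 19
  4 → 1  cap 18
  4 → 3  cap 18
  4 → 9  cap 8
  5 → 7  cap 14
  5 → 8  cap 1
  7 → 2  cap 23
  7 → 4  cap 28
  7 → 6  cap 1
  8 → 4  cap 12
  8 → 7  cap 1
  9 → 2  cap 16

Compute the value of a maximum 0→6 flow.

Maximum flow value: 46

augment #1: 0→2→3→6 bottleneck 24, total now 24
augment #2: 0→4→1→6 bottleneck 18, total now 42
augment #3: 0→4→3→6 bottleneck 3, total now 45
augment #4: 0→8→7→6 bottleneck 1, total now 46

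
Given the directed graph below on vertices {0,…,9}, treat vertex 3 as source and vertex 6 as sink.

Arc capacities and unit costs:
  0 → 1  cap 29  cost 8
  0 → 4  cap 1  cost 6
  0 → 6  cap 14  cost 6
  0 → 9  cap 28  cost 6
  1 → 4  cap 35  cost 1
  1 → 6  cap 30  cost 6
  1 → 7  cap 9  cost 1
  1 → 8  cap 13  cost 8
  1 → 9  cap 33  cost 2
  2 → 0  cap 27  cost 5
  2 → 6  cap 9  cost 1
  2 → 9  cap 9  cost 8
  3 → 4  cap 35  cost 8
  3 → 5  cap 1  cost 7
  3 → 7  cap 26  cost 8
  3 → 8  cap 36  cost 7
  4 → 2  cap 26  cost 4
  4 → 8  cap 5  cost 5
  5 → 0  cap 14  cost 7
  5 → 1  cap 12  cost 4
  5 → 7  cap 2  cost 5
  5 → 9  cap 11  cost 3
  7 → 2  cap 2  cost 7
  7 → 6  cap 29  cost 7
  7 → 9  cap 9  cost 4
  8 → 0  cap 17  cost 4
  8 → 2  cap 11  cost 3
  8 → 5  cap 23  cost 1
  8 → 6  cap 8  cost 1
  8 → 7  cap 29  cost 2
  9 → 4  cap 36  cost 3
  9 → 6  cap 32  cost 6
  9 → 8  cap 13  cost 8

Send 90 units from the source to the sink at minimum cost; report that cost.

Minimum cost for 90 units: 1500

shortest-cost path #1: 3→8→6 push 8 @ unit cost 8 (adds 64)
shortest-cost path #2: 3→8→2→6 push 9 @ unit cost 11 (adds 99)
shortest-cost path #3: 3→7→6 push 26 @ unit cost 15 (adds 390)
shortest-cost path #4: 3→5→9→6 push 1 @ unit cost 16 (adds 16)
shortest-cost path #5: 3→8→7→6 push 3 @ unit cost 16 (adds 48)
shortest-cost path #6: 3→8→0→6 push 14 @ unit cost 17 (adds 238)
shortest-cost path #7: 3→8→5→9→6 push 2 @ unit cost 17 (adds 34)
shortest-cost path #8: 3→4→2→8→5→9→6 push 8 @ unit cost 19 (adds 152)
shortest-cost path #9: 3→4→2→8→5→1→6 push 1 @ unit cost 20 (adds 20)
shortest-cost path #10: 3→4→8→5→1→6 push 5 @ unit cost 24 (adds 120)
shortest-cost path #11: 3→4→2→0→8→5→1→6 push 6 @ unit cost 24 (adds 144)
shortest-cost path #12: 3→4→2→0→8→7→9→6 push 7 @ unit cost 25 (adds 175)
total cost = 1500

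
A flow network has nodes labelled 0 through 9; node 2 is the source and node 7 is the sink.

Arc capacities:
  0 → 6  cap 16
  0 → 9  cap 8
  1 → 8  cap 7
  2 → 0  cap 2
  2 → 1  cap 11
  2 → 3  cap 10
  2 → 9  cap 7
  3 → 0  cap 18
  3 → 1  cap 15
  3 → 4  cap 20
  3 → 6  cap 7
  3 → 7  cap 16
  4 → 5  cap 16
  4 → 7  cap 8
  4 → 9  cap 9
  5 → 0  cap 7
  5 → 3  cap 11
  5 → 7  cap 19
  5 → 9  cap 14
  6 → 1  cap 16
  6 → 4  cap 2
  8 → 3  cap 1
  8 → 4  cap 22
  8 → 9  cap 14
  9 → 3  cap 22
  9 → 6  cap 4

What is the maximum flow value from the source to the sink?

Maximum flow value: 26

augment #1: 2→3→7 bottleneck 10, total now 10
augment #2: 2→9→3→7 bottleneck 6, total now 16
augment #3: 2→0→6→4→7 bottleneck 2, total now 18
augment #4: 2→1→8→4→7 bottleneck 6, total now 24
augment #5: 2→1→8→4→5→7 bottleneck 1, total now 25
augment #6: 2→9→3→4→5→7 bottleneck 1, total now 26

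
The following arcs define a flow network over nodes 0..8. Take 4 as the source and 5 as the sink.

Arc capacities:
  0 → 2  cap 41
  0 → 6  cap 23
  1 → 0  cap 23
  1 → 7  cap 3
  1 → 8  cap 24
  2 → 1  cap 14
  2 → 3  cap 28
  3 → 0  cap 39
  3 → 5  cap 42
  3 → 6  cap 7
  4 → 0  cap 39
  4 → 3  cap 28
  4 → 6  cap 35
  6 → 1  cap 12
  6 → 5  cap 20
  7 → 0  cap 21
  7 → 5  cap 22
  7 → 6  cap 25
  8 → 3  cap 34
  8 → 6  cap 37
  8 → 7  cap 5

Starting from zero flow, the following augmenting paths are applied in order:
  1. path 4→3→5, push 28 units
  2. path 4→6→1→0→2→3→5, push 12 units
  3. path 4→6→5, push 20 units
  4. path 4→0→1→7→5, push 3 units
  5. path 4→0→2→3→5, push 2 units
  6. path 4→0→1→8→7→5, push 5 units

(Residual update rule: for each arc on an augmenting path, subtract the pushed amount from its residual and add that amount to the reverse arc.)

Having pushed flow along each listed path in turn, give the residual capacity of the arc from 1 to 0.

Residual capacity of (1,0): 19

after path 1 (4→3→5, push 28): res(1,0)=23
after path 2 (4→6→1→0→2→3→5, push 12): res(1,0)=11
after path 3 (4→6→5, push 20): res(1,0)=11
after path 4 (4→0→1→7→5, push 3): res(1,0)=14
after path 5 (4→0→2→3→5, push 2): res(1,0)=14
after path 6 (4→0→1→8→7→5, push 5): res(1,0)=19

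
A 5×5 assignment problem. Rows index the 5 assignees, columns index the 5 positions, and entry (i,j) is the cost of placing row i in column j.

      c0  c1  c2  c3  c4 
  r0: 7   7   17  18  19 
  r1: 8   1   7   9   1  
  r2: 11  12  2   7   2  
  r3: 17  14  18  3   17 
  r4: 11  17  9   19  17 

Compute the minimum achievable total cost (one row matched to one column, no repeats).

optimal assignment: row0→col0 (cost 7), row1→col1 (cost 1), row2→col4 (cost 2), row3→col3 (cost 3), row4→col2 (cost 9)
total = 7 + 1 + 2 + 3 + 9 = 22

Minimum assignment cost: 22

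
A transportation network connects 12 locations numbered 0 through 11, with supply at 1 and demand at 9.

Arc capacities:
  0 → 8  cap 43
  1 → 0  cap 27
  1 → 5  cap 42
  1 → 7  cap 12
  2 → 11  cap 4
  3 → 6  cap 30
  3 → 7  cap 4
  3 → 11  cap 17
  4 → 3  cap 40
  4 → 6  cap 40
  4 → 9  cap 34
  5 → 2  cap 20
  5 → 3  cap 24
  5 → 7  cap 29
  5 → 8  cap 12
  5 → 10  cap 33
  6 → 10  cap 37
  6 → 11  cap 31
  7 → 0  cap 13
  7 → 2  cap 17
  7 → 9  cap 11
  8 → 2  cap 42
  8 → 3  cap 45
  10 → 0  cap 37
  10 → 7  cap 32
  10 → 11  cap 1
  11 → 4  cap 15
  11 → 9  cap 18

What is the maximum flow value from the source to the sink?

augment #1: 1→7→9 bottleneck 11, total now 11
augment #2: 1→5→2→11→9 bottleneck 4, total now 15
augment #3: 1→5→3→11→9 bottleneck 14, total now 29
augment #4: 1→5→3→11→4→9 bottleneck 3, total now 32
augment #5: 1→5→10→11→4→9 bottleneck 1, total now 33
augment #6: 1→5→3→6→11→4→9 bottleneck 7, total now 40
augment #7: 1→0→8→3→6→11→4→9 bottleneck 4, total now 44

Maximum flow value: 44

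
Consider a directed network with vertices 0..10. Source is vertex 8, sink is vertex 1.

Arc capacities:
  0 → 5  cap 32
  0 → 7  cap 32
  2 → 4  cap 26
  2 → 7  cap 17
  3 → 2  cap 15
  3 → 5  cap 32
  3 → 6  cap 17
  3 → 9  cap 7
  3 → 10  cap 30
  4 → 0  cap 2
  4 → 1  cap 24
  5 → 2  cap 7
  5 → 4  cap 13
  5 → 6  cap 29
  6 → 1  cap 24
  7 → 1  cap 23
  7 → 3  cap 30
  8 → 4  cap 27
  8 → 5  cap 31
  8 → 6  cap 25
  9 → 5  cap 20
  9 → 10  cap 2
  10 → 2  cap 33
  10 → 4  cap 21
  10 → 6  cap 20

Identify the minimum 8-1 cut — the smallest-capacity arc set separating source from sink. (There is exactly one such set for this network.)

augment #1: 8→4→1 push 24
augment #2: 8→6→1 push 24
augment #3: 8→4→0→7→1 push 2
augment #4: 8→5→2→7→1 push 7
max flow = 57; residual-reachable set from 8 gives S-side
cut edges (S→T): {(4,0), (4,1), (5,2), (6,1)} total cap 57

Min-cut arcs: {(4,0), (4,1), (5,2), (6,1)} (total capacity 57)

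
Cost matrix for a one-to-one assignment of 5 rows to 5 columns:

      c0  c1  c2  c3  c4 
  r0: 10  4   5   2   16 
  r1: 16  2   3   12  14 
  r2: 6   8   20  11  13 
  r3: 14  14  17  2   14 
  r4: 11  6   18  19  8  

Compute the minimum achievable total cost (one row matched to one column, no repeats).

Minimum assignment cost: 23

one of 2 optimal assignments: row0→col1 (cost 4), row1→col2 (cost 3), row2→col0 (cost 6), row3→col3 (cost 2), row4→col4 (cost 8)
total = 4 + 3 + 6 + 2 + 8 = 23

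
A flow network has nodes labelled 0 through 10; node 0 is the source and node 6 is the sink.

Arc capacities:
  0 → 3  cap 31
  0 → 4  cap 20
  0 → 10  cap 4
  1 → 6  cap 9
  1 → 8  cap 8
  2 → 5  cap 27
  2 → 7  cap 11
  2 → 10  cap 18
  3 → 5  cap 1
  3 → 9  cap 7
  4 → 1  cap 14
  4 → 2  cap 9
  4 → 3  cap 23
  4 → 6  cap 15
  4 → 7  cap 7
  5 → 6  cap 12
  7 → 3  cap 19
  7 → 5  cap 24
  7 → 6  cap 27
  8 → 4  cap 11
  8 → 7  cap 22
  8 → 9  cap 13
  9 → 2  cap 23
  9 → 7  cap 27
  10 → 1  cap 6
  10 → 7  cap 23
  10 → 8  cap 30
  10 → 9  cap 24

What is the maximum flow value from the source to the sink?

Maximum flow value: 32

augment #1: 0→4→6 bottleneck 15, total now 15
augment #2: 0→3→5→6 bottleneck 1, total now 16
augment #3: 0→4→1→6 bottleneck 5, total now 21
augment #4: 0→10→1→6 bottleneck 4, total now 25
augment #5: 0→3→9→7→6 bottleneck 7, total now 32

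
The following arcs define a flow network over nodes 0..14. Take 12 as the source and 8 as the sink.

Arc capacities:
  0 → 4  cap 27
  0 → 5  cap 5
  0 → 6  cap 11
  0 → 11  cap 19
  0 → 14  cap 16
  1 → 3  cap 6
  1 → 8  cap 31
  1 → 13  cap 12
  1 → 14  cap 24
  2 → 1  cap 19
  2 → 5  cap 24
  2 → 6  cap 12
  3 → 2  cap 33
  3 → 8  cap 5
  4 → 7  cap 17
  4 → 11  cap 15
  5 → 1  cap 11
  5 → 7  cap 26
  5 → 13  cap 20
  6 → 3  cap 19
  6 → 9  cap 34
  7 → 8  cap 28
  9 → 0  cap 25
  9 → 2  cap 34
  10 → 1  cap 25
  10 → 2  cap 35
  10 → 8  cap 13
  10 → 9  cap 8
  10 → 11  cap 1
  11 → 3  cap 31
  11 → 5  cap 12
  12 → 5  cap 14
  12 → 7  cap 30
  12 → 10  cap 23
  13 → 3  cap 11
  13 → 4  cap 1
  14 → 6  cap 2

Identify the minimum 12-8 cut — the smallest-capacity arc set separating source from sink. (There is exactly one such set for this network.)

Min-cut arcs: {(7,8), (12,5), (12,10)} (total capacity 65)

augment #1: 12→7→8 push 28
augment #2: 12→10→8 push 13
augment #3: 12→5→1→8 push 11
augment #4: 12→10→1→8 push 10
augment #5: 12→5→13→3→8 push 3
max flow = 65; residual-reachable set from 12 gives S-side
cut edges (S→T): {(7,8), (12,5), (12,10)} total cap 65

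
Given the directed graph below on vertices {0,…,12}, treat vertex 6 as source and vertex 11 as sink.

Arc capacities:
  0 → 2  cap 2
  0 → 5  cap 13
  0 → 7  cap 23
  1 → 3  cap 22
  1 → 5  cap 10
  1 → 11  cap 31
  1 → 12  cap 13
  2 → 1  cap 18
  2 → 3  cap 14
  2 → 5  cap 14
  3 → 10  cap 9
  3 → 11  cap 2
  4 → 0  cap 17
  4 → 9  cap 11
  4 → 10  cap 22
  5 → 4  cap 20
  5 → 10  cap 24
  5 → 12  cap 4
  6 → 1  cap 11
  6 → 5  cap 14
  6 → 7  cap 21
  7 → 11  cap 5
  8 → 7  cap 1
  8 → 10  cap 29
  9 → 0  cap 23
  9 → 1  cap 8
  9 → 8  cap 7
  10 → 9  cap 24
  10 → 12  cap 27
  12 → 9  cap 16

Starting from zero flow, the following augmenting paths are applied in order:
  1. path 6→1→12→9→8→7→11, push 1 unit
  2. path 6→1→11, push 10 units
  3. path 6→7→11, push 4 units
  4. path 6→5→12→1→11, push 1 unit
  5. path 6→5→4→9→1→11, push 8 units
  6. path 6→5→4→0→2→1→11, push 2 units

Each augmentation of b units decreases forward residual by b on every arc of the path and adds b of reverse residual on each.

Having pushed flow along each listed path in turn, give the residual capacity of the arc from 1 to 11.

Residual capacity of (1,11): 10

after path 1 (6→1→12→9→8→7→11, push 1): res(1,11)=31
after path 2 (6→1→11, push 10): res(1,11)=21
after path 3 (6→7→11, push 4): res(1,11)=21
after path 4 (6→5→12→1→11, push 1): res(1,11)=20
after path 5 (6→5→4→9→1→11, push 8): res(1,11)=12
after path 6 (6→5→4→0→2→1→11, push 2): res(1,11)=10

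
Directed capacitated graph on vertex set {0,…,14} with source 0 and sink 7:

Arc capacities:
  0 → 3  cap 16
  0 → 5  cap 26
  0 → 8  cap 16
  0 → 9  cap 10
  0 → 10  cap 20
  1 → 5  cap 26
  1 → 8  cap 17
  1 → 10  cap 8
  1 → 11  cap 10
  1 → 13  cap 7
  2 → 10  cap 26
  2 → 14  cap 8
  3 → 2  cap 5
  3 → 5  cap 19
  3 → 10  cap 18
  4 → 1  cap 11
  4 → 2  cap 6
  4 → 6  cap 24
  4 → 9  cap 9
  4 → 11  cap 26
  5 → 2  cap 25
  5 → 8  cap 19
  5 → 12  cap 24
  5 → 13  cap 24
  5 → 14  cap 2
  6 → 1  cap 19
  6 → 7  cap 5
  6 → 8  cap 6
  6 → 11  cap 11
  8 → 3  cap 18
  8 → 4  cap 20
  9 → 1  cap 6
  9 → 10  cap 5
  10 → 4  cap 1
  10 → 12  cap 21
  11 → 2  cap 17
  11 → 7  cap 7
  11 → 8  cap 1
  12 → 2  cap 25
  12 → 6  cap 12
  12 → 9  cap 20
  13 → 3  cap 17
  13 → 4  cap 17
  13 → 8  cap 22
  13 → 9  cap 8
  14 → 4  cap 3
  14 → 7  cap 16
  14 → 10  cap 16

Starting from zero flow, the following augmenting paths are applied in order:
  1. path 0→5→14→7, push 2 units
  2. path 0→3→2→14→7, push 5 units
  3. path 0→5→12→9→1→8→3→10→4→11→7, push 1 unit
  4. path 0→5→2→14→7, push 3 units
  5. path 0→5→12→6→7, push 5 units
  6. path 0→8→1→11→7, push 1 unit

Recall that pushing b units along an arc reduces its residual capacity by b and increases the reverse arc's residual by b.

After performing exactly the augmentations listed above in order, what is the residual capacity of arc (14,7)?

Residual capacity of (14,7): 6

after path 1 (0→5→14→7, push 2): res(14,7)=14
after path 2 (0→3→2→14→7, push 5): res(14,7)=9
after path 3 (0→5→12→9→1→8→3→10→4→11→7, push 1): res(14,7)=9
after path 4 (0→5→2→14→7, push 3): res(14,7)=6
after path 5 (0→5→12→6→7, push 5): res(14,7)=6
after path 6 (0→8→1→11→7, push 1): res(14,7)=6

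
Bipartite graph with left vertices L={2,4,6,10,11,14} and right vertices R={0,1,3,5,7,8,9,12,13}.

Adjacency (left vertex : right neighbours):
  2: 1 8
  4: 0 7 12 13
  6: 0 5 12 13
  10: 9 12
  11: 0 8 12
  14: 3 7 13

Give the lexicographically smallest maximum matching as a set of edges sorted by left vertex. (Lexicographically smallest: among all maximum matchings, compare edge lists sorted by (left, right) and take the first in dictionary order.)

Lex-smallest maximum matching: {(2,1), (4,0), (6,5), (10,9), (11,8), (14,3)}

|M| = 6 (so the lex-smallest maximum matching has 6 edges)
process left vertices in ascending order; for each, take the smallest-labelled available neighbour that still permits 6 edges overall, or leave it unmatched if none does
lex-smallest matching: {2-1, 4-0, 6-5, 10-9, 11-8, 14-3}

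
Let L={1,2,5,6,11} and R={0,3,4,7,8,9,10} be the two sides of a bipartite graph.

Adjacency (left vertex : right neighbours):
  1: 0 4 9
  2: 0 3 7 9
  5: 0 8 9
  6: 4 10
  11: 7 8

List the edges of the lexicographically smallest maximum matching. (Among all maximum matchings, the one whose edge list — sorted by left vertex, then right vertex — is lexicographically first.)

|M| = 5 (so the lex-smallest maximum matching has 5 edges)
process left vertices in ascending order; for each, take the smallest-labelled available neighbour that still permits 5 edges overall, or leave it unmatched if none does
lex-smallest matching: {1-0, 2-3, 5-8, 6-4, 11-7}

Lex-smallest maximum matching: {(1,0), (2,3), (5,8), (6,4), (11,7)}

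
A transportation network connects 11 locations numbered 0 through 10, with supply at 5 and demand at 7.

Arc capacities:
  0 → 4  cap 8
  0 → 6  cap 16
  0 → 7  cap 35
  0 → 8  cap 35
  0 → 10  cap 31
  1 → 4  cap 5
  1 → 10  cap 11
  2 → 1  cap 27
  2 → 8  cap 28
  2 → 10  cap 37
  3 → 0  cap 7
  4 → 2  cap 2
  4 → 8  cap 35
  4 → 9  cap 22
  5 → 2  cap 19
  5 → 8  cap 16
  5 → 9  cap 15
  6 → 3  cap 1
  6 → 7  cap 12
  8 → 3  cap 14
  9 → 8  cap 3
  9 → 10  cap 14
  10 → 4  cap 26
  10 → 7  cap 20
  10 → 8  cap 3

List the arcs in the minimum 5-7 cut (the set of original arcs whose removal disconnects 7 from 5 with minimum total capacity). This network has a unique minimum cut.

Min-cut arcs: {(3,0), (10,7)} (total capacity 27)

augment #1: 5→2→10→7 push 19
augment #2: 5→9→10→7 push 1
augment #3: 5→8→3→0→7 push 7
max flow = 27; residual-reachable set from 5 gives S-side
cut edges (S→T): {(3,0), (10,7)} total cap 27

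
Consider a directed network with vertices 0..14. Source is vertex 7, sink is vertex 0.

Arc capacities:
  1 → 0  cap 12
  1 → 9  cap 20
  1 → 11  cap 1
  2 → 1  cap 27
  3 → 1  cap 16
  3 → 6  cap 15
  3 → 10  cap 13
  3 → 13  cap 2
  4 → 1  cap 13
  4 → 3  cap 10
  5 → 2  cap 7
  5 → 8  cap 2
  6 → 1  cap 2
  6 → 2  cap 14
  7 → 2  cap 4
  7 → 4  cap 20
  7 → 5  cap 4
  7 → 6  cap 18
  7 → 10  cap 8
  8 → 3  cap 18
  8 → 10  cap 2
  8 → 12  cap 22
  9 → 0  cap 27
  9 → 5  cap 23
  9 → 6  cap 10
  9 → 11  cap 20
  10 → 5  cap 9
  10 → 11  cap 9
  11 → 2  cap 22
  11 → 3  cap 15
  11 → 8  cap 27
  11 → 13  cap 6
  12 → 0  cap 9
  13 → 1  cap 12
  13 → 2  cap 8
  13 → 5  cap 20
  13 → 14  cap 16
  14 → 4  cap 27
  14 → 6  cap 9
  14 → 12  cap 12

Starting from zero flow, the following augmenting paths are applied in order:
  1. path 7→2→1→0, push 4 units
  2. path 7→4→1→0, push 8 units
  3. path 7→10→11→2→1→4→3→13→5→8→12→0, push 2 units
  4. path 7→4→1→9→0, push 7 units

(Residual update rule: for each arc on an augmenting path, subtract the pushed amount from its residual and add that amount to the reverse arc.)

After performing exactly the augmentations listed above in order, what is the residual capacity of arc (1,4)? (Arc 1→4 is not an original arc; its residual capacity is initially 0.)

Residual capacity of (1,4): 13

after path 1 (7→2→1→0, push 4): res(1,4)=0
after path 2 (7→4→1→0, push 8): res(1,4)=8
after path 3 (7→10→11→2→1→4→3→13→5→8→12→0, push 2): res(1,4)=6
after path 4 (7→4→1→9→0, push 7): res(1,4)=13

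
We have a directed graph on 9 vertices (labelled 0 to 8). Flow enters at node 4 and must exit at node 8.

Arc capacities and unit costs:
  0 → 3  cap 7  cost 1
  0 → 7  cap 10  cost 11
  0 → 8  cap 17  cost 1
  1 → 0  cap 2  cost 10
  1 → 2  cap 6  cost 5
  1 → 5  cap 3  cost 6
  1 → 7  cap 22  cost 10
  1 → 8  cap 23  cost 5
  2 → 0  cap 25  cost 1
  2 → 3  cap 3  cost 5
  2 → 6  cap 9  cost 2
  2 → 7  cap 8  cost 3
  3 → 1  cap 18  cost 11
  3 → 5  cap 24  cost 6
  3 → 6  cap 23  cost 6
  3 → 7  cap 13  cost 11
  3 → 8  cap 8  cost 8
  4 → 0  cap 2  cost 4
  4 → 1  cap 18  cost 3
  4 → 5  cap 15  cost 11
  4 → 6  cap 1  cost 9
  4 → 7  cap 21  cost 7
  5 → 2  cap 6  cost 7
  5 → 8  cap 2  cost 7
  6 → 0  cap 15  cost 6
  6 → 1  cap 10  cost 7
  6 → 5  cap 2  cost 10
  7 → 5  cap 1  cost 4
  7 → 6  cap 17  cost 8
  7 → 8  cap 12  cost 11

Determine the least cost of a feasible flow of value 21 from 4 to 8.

Minimum cost for 21 units: 170

shortest-cost path #1: 4→0→8 push 2 @ unit cost 5 (adds 10)
shortest-cost path #2: 4→1→8 push 18 @ unit cost 8 (adds 144)
shortest-cost path #3: 4→6→0→8 push 1 @ unit cost 16 (adds 16)
total cost = 170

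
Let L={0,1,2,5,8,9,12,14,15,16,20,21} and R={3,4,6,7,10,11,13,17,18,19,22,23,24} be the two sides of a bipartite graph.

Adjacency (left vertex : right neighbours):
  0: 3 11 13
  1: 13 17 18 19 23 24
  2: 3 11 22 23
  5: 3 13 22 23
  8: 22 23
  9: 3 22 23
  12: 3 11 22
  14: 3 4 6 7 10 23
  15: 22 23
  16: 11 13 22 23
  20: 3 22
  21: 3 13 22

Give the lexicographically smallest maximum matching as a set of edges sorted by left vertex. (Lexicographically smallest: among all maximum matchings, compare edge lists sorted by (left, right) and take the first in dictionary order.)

|M| = 7 (so the lex-smallest maximum matching has 7 edges)
process left vertices in ascending order; for each, take the smallest-labelled available neighbour that still permits 7 edges overall, or leave it unmatched if none does
lex-smallest matching: {0-3, 1-17, 2-11, 5-13, 8-22, 9-23, 14-4}

Lex-smallest maximum matching: {(0,3), (1,17), (2,11), (5,13), (8,22), (9,23), (14,4)}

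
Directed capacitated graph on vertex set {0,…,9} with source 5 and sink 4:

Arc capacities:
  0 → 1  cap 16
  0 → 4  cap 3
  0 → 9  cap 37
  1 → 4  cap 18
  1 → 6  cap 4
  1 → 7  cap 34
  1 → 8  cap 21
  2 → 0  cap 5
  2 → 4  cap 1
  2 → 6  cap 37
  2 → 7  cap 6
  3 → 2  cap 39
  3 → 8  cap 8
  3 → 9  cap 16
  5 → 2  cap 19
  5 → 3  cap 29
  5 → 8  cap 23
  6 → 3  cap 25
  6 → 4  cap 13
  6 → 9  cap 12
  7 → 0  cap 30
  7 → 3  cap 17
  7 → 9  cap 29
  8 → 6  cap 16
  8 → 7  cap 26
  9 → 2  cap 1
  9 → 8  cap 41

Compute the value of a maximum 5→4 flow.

augment #1: 5→2→4 bottleneck 1, total now 1
augment #2: 5→2→0→4 bottleneck 3, total now 4
augment #3: 5→2→6→4 bottleneck 13, total now 17
augment #4: 5→2→0→1→4 bottleneck 2, total now 19
augment #5: 5→8→7→0→1→4 bottleneck 14, total now 33

Maximum flow value: 33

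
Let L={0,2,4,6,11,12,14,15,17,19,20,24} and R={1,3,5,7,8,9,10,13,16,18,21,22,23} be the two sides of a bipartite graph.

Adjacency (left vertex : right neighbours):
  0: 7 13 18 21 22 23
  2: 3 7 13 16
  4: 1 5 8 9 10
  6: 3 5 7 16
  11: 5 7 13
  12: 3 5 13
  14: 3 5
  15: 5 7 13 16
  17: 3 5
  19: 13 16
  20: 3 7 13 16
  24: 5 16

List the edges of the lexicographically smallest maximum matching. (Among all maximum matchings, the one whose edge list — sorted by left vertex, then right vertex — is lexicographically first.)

Lex-smallest maximum matching: {(0,18), (2,3), (4,1), (6,5), (11,7), (12,13), (15,16)}

|M| = 7 (so the lex-smallest maximum matching has 7 edges)
process left vertices in ascending order; for each, take the smallest-labelled available neighbour that still permits 7 edges overall, or leave it unmatched if none does
lex-smallest matching: {0-18, 2-3, 4-1, 6-5, 11-7, 12-13, 15-16}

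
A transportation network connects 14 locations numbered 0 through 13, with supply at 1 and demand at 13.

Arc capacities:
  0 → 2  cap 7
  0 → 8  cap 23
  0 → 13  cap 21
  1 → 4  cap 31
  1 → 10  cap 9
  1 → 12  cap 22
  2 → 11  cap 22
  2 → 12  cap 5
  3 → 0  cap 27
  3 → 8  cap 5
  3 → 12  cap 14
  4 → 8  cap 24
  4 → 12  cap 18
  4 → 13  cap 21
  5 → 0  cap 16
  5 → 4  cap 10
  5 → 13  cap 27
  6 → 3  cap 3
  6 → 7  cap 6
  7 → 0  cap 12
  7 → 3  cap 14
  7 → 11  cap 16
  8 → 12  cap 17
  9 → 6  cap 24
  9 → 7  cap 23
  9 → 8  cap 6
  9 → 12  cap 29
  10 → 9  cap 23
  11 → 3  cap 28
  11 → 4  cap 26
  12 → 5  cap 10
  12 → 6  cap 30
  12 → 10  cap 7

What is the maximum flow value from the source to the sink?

Maximum flow value: 52

augment #1: 1→4→13 bottleneck 21, total now 21
augment #2: 1→12→5→13 bottleneck 10, total now 31
augment #3: 1→10→9→7→0→13 bottleneck 9, total now 40
augment #4: 1→12→6→3→0→13 bottleneck 3, total now 43
augment #5: 1→12→6→7→0→13 bottleneck 3, total now 46
augment #6: 1→12→6→7→3→0→13 bottleneck 3, total now 49
augment #7: 1→12→10→9→7→3→0→13 bottleneck 3, total now 52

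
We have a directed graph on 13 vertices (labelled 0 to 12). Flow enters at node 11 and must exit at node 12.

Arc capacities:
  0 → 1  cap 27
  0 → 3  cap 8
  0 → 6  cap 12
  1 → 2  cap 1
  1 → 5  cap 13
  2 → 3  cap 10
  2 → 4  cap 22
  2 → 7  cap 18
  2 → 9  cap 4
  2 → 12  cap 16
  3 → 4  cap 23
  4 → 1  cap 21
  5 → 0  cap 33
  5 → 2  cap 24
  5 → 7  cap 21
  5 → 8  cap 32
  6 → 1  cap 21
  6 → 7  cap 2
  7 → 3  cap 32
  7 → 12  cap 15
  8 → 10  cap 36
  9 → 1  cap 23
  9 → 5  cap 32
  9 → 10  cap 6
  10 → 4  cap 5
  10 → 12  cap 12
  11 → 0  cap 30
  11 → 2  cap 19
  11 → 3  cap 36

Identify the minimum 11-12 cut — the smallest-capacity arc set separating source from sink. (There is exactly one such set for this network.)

augment #1: 11→2→12 push 16
augment #2: 11→2→7→12 push 3
augment #3: 11→0→6→7→12 push 2
augment #4: 11→0→1→2→7→12 push 1
augment #5: 11→0→1→5→7→12 push 9
augment #6: 11→0→1→5→8→10→12 push 4
max flow = 35; residual-reachable set from 11 gives S-side
cut edges (S→T): {(1,2), (1,5), (6,7), (11,2)} total cap 35

Min-cut arcs: {(1,2), (1,5), (6,7), (11,2)} (total capacity 35)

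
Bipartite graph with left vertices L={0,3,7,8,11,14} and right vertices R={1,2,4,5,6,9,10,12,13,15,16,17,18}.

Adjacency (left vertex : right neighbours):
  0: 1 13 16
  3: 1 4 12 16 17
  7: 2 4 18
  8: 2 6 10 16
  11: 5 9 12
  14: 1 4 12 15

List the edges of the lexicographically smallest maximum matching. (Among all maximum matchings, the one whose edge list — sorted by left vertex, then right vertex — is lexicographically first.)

Lex-smallest maximum matching: {(0,1), (3,4), (7,2), (8,6), (11,5), (14,12)}

|M| = 6 (so the lex-smallest maximum matching has 6 edges)
process left vertices in ascending order; for each, take the smallest-labelled available neighbour that still permits 6 edges overall, or leave it unmatched if none does
lex-smallest matching: {0-1, 3-4, 7-2, 8-6, 11-5, 14-12}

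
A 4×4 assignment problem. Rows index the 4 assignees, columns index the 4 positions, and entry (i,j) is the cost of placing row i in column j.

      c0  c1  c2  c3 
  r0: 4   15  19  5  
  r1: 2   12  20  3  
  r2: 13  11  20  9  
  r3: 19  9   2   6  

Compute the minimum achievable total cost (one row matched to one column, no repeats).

Minimum assignment cost: 20

one of 2 optimal assignments: row0→col0 (cost 4), row1→col3 (cost 3), row2→col1 (cost 11), row3→col2 (cost 2)
total = 4 + 3 + 11 + 2 = 20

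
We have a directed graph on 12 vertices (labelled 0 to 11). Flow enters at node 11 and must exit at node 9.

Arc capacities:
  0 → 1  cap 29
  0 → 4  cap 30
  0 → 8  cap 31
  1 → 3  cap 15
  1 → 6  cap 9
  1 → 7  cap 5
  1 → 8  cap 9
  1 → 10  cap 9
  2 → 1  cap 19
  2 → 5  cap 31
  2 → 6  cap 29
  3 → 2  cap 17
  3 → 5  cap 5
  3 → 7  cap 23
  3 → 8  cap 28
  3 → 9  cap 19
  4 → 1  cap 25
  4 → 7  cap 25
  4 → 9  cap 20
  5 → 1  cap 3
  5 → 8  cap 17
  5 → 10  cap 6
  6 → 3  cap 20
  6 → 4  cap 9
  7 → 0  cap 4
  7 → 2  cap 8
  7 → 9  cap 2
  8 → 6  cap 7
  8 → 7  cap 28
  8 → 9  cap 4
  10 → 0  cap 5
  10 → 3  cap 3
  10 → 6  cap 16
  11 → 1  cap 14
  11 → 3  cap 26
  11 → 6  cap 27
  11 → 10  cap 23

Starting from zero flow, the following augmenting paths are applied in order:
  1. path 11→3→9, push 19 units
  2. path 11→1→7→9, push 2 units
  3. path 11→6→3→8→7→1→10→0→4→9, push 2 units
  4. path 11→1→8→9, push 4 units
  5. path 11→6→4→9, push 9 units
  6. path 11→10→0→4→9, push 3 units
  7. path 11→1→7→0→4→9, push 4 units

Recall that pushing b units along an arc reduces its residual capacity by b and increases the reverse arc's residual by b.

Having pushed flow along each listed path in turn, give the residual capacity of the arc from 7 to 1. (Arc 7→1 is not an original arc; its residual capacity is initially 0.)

Residual capacity of (7,1): 4

after path 1 (11→3→9, push 19): res(7,1)=0
after path 2 (11→1→7→9, push 2): res(7,1)=2
after path 3 (11→6→3→8→7→1→10→0→4→9, push 2): res(7,1)=0
after path 4 (11→1→8→9, push 4): res(7,1)=0
after path 5 (11→6→4→9, push 9): res(7,1)=0
after path 6 (11→10→0→4→9, push 3): res(7,1)=0
after path 7 (11→1→7→0→4→9, push 4): res(7,1)=4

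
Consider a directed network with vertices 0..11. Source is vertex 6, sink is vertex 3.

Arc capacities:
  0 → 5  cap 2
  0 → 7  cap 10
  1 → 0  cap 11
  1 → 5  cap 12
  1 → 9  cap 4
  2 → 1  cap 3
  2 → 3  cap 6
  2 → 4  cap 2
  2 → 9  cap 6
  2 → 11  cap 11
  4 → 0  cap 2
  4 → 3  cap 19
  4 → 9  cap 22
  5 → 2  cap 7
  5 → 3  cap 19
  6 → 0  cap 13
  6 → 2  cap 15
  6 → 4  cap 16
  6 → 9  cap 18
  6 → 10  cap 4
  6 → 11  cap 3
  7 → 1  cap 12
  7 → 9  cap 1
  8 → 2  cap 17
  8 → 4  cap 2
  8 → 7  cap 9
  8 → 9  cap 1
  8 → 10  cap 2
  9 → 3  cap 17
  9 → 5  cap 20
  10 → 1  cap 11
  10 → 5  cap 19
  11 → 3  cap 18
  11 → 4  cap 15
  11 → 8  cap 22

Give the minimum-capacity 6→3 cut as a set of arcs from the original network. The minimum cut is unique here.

augment #1: 6→2→3 push 6
augment #2: 6→4→3 push 16
augment #3: 6→9→3 push 17
augment #4: 6→11→3 push 3
augment #5: 6→0→5→3 push 2
augment #6: 6→2→4→3 push 2
augment #7: 6→2→11→3 push 7
augment #8: 6→9→5→3 push 1
augment #9: 6→10→5→3 push 4
augment #10: 6→0→7→1→5→3 push 10
max flow = 68; residual-reachable set from 6 gives S-side
cut edges (S→T): {(0,5), (0,7), (6,2), (6,4), (6,9), (6,10), (6,11)} total cap 68

Min-cut arcs: {(0,5), (0,7), (6,2), (6,4), (6,9), (6,10), (6,11)} (total capacity 68)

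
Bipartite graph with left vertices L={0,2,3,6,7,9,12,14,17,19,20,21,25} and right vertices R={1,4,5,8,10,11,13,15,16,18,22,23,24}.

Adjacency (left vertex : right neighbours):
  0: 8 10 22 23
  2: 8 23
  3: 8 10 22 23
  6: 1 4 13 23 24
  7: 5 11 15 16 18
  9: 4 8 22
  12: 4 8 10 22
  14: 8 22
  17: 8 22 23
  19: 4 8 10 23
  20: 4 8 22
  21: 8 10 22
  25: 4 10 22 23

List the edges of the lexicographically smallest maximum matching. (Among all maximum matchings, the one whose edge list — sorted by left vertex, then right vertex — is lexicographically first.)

|M| = 7 (so the lex-smallest maximum matching has 7 edges)
process left vertices in ascending order; for each, take the smallest-labelled available neighbour that still permits 7 edges overall, or leave it unmatched if none does
lex-smallest matching: {0-8, 2-23, 3-10, 6-1, 7-5, 9-4, 12-22}

Lex-smallest maximum matching: {(0,8), (2,23), (3,10), (6,1), (7,5), (9,4), (12,22)}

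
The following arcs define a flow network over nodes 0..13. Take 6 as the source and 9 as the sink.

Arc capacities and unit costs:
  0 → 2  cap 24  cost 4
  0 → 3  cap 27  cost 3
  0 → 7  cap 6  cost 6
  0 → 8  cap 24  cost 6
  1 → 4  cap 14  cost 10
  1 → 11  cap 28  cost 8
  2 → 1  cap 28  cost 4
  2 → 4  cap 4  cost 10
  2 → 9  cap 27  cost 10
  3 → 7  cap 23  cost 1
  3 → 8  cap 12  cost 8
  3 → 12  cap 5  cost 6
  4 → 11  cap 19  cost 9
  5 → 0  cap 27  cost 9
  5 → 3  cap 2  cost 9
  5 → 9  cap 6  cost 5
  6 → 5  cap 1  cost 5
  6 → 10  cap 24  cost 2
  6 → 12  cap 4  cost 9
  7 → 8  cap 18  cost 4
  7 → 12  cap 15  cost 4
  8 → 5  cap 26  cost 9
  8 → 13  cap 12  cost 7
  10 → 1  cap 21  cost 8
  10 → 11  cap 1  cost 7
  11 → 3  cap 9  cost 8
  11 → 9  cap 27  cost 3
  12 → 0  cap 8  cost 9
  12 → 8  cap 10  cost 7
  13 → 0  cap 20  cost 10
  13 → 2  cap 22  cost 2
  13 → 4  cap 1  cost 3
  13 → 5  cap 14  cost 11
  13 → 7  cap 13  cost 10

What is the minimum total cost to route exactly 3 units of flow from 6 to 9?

shortest-cost path #1: 6→5→9 push 1 @ unit cost 10 (adds 10)
shortest-cost path #2: 6→10→11→9 push 1 @ unit cost 12 (adds 12)
shortest-cost path #3: 6→10→1→11→9 push 1 @ unit cost 21 (adds 21)
total cost = 43

Minimum cost for 3 units: 43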